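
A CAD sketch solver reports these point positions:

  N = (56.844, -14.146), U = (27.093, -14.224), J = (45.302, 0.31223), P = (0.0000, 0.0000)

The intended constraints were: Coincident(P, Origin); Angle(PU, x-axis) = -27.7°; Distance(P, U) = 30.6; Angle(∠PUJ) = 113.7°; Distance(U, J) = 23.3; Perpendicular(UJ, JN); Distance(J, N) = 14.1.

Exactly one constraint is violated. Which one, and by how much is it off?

Distance(J, N) = 14.1 — off by 4.40.

P = (0.00, 0.00) ✓; PU at -27.70° ✓; |PU| = 30.60 ✓; ∠PUJ = 113.7° ✓; |UJ| = 23.30 ✓; ∠(UJ, JN) = 90.00° ✓; |JN| = 18.50 ✗.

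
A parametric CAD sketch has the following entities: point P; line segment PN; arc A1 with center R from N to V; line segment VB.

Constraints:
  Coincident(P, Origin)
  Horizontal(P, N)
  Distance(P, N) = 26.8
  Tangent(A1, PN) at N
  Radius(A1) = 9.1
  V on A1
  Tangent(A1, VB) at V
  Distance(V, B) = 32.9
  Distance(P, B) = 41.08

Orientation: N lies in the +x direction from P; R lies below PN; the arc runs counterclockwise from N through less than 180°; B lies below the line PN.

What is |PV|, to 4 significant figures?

19.31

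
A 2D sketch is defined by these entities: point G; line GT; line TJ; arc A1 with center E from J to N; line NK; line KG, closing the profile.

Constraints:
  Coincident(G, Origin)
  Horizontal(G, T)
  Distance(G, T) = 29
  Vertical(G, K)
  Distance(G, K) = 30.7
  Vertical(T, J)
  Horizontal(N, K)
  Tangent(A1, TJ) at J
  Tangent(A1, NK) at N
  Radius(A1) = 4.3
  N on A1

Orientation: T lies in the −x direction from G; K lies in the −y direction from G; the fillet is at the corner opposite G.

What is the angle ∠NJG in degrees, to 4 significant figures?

87.31°

The virtual corner opposite G is at (-29.00, -30.70). Tangency of A1 to TJ means the radius EJ is perpendicular to TJ and since A1 is tangent to NK there, EN ⟂ NK, with radius 4.3, so the center E sits 4.3 in from both sides at E = (-24.70, -26.40). That places the tangent points at J = (-29.00, -26.40) on TJ and N = (-24.70, -30.70) on NK. Then cos ∠NJG = JN·JG / (|JN||JG|), giving 87.31°.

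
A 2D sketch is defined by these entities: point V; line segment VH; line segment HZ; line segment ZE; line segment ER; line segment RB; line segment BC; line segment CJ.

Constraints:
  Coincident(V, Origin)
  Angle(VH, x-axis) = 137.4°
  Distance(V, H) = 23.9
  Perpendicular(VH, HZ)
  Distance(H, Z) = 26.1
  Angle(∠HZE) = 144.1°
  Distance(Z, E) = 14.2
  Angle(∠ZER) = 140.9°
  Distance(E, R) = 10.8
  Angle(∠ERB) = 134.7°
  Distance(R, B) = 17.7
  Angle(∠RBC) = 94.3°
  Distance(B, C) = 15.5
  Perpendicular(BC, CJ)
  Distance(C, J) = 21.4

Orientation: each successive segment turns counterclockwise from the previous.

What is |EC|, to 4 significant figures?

27.58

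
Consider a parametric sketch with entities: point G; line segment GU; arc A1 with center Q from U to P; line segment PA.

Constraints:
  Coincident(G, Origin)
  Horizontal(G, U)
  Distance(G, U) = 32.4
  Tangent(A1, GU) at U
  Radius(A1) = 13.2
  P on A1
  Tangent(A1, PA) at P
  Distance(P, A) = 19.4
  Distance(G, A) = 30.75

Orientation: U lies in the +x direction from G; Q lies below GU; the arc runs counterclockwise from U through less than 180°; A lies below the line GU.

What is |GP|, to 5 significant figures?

21.835

Checks: ∠(QU, UG) = 90.00° ✓; |QU| = 13.20 ✓; |QP| = 13.20 ✓; ∠(QP, PA) = 90.00° ✓; |PA| = 19.40 ✓; |GA| = 30.75 ✓.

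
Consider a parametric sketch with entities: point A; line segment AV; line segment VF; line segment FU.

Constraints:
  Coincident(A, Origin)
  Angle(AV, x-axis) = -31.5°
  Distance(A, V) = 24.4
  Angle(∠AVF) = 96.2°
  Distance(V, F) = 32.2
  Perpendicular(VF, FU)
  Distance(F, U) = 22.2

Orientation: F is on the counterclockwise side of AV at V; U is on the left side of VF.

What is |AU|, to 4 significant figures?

34.90

A is at the origin; AV runs at -31.5° with length 24.4, so V = 24.4·(cos -31.5°, sin -31.5°) = (20.80, -12.75). ∠AVF = 96.2°, so VF runs at -31.5° + (180° − 96.2°) = 52.30° from the x-axis; with |VF| = 32.2, F = V + 32.2·(cos 52.30°, sin 52.30°) = (40.50, 12.73). VF ⟂ FU; with |FU| = 22.2 on the left of VF, U = F + 22.2·(-0.7912, 0.6115) = (22.93, 26.30). Then |AU| = |U − A| = 34.90.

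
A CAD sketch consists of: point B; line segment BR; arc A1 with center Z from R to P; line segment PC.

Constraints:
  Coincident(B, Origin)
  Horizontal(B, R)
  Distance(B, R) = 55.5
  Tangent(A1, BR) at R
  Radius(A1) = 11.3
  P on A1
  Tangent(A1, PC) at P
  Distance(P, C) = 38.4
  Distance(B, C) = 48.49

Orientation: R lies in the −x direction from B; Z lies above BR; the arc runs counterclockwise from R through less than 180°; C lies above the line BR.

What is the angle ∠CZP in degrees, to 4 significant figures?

73.60°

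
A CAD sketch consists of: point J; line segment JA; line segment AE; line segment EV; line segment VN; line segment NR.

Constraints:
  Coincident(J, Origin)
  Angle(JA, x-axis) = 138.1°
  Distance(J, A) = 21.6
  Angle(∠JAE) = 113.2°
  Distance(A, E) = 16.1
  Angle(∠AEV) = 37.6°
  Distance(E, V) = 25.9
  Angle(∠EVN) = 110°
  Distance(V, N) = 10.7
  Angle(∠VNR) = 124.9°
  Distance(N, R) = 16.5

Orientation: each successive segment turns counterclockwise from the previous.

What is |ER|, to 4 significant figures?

30.95

∠EVN = 110.0° gives VN at 57.30° from the x-axis; with |VN| = 10.7, N = (0.3664, 10.96). ∠VNR = 124.9° gives NR at 112.4° from the x-axis; with |NR| = 16.5, R = (-5.921, 26.21). Then |ER| = |R − E| = 30.95.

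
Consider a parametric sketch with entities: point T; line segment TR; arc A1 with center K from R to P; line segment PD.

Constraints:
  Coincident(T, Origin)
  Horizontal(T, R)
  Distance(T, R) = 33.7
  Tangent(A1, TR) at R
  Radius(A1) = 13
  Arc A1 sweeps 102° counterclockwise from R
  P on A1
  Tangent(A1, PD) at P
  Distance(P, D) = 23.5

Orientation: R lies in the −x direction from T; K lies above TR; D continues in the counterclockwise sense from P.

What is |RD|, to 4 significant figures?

39.47

T is at the origin; TR is horizontal with |TR| = 33.7 and R on the −x side, so R = (-33.70, 0.000). Tangency of A1 to TR means the radius KR is perpendicular to TR, so K = R + (0, 13) = (-33.70, 13.00). On A1, R sits at bearing -90° from K; a 102° counterclockwise sweep puts P at bearing 12°, so P = K + 13.0·(cos 12°, sin 12°) = (-20.98, 15.70). Tangency of A1 to PD means the radius KP is perpendicular to PD, so PD runs along (−sin 12°, cos 12°); with |PD| = 23.5, D = (-25.87, 38.69). Then |RD| = |D − R| = 39.47.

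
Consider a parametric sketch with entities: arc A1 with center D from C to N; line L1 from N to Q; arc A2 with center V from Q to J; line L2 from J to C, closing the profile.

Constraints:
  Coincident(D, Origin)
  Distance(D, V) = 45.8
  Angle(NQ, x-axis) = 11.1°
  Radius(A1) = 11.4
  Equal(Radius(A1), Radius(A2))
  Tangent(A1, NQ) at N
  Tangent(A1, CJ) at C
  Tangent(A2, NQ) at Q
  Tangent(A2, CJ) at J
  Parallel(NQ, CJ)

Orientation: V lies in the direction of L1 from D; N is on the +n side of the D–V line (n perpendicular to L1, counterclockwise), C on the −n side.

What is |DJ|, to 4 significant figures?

47.20

Tangency of A1 to both parallel lines with radius 11.4 puts N and C at D ± 11.4·n: N = (-2.195, 11.19), C = (2.195, -11.19). Equal radii place Q and J the same way about V: Q = V + 11.4·n = (42.75, 20.00), J = V − 11.4·n = (47.14, -2.369). Then |DJ| = |J − D| = 47.20.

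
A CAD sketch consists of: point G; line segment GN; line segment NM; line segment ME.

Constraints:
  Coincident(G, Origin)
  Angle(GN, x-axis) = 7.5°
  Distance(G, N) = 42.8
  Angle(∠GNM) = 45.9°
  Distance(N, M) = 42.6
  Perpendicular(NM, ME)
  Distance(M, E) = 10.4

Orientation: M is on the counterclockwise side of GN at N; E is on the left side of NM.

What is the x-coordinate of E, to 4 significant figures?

2.589

∠GNM = 45.9°, so NM runs at 7.5° + (180° − 45.9°) = 141.6° from the x-axis; with |NM| = 42.6, M = N + 42.6·(cos 141.6°, sin 141.6°) = (9.048, 32.05). The perpendicularity gives ME at right angles to NM; with |ME| = 10.4 on the left of NM, E = M + 10.4·(-0.6211, -0.7837) = (2.589, 23.90). So E.x = 2.589.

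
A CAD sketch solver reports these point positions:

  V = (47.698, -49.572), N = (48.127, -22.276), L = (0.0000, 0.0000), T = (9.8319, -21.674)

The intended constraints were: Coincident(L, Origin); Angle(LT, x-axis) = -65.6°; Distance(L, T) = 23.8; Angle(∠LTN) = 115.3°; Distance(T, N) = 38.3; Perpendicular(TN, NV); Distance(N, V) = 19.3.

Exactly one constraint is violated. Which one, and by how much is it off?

Distance(N, V) = 19.3 — off by 8.00.

L = (0.00, 0.00) ✓; LT at -65.60° ✓; |LT| = 23.80 ✓; ∠LTN = 115.3° ✓; |TN| = 38.30 ✓; ∠(TN, NV) = 90.00° ✓; |NV| = 27.30 ✗.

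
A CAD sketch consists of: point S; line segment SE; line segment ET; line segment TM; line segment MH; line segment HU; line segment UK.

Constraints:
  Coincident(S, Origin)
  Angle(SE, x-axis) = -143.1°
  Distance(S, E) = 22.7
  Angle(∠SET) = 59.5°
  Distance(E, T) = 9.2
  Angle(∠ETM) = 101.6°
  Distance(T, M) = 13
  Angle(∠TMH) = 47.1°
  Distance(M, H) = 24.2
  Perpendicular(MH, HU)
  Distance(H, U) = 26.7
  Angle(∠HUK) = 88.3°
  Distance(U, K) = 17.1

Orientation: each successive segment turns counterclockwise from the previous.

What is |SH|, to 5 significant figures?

28.139

S is at the origin; SE runs at -143.1° with length 22.7, so E = (-18.153, -13.630). ∠SET = 59.5° gives ET at -22.600° from the x-axis; with |ET| = 9.2, T = (-9.6593, -17.165). ∠ETM = 101.6° gives TM at 55.800° from the x-axis; with |TM| = 13.0, M = (-2.3522, -6.4130). ∠TMH = 47.1° gives MH at -171.30° from the x-axis; with |MH| = 24.2, H = (-26.274, -10.074). Then |SH| = |H − S| = 28.139.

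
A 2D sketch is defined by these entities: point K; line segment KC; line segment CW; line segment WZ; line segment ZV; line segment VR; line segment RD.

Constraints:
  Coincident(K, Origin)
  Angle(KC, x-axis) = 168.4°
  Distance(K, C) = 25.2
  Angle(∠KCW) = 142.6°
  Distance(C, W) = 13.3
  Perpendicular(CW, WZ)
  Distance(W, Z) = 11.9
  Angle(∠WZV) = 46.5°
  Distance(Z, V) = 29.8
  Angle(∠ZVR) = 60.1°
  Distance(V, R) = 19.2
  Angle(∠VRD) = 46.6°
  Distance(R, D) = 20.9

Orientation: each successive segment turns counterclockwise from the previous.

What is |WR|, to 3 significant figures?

14.5

K is at the origin; KC runs at 168.4° with length 25.2, so C = (-24.7, 5.07). ∠KCW = 142.6° gives CW at -154° from the x-axis; with |CW| = 13.3, W = (-36.7, -0.721). CW ⟂ WZ, so WZ runs at -64.2°; with |WZ| = 11.9, Z = (-31.5, -11.4). ∠WZV = 46.5° gives ZV at 69.3° from the x-axis; with |ZV| = 29.8, V = (-20.9, 16.4). ∠ZVR = 60.1° gives VR at -171° from the x-axis; with |VR| = 19.2, R = (-39.9, 13.4). Then |WR| = |R − W| = 14.5.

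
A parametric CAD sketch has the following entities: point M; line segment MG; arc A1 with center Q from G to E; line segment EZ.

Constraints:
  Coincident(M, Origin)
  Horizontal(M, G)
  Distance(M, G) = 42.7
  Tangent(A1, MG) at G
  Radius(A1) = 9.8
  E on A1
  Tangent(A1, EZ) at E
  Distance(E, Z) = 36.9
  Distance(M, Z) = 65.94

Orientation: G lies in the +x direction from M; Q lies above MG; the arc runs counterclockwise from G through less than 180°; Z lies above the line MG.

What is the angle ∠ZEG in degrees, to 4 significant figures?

129.5°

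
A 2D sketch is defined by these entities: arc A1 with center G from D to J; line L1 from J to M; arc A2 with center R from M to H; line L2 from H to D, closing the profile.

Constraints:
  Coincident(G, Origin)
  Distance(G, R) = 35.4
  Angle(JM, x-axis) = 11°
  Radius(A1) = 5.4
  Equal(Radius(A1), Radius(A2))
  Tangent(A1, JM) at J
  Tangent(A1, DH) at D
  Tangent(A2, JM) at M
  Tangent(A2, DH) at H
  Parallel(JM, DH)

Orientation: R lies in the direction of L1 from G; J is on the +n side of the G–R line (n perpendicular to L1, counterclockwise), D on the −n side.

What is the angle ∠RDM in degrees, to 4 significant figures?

8.293°

The slot axis is L1's direction at 11.0°, so u = (cos 11.0°, sin 11.0°) = (0.9816, 0.1908) and n = (−sin 11.0°, cos 11.0°) = (-0.1908, 0.9816). G is at the origin and R lies 35.4 along u from G, so R = 35.4·u = (34.75, 6.755). Tangency of A1 to both parallel lines with radius 5.4 puts J and D at G ± 5.4·n: J = (-1.030, 5.301), D = (1.030, -5.301). Equal radii place M and H the same way about R: M = R + 5.4·n = (33.72, 12.06), H = R − 5.4·n = (35.78, 1.454). Then cos ∠RDM = DR·DM / (|DR||DM|), giving 8.293°.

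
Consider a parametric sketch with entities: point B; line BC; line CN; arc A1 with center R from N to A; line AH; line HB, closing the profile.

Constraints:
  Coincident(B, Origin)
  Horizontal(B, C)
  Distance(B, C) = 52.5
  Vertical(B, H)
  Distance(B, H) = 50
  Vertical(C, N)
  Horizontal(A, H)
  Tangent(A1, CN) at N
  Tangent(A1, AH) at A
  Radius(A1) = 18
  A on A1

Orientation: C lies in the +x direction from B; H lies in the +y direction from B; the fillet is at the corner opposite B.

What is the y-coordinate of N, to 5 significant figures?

32.000

B is at the origin; B and C share the same y with |BC| = 52.5 and C on the +x side, so C = (52.500, 0.0000). BH is vertical with |BH| = 50.0 and H on the +y side, so H = (0.0000, 50.000). The virtual corner opposite B is at (52.500, 50.000). Tangency of A1 to CN means the radius RN is perpendicular to CN and the tangent condition forces RA to be normal to AH, with radius 18.0, so the center R sits 18.0 in from both sides at R = (34.500, 32.000). That places the tangent points at N = (52.500, 32.000) on CN and A = (34.500, 50.000) on AH. So N.y = 32.000.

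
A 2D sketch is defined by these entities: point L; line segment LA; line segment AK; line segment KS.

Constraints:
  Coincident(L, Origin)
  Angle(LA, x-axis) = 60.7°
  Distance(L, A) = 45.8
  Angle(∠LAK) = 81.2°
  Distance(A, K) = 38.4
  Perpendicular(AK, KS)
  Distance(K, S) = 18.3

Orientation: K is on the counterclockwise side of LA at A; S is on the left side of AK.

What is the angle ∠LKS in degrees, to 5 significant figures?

34.745°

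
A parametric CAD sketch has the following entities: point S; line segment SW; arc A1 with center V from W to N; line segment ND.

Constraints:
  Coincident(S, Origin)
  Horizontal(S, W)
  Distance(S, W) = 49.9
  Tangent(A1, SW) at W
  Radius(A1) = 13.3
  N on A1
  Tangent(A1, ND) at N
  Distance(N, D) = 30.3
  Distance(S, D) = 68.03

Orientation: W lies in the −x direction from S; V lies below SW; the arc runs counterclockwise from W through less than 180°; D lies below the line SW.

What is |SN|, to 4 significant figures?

64.81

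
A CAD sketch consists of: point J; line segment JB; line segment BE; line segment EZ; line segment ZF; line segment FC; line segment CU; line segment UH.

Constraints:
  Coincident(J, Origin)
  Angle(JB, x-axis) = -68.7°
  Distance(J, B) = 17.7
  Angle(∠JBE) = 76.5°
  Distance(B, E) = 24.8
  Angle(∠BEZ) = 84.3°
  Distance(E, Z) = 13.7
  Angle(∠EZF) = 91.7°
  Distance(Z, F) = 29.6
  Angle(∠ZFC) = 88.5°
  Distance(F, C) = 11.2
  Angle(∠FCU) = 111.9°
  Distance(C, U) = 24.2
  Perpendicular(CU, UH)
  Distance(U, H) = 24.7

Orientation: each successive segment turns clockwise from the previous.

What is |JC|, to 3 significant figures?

19.1

J is at the origin; JB runs at -68.7° with length 17.7, so B = (6.43, -16.5). ∠JBE = 76.5° gives BE at -172° from the x-axis; with |BE| = 24.8, E = (-18.1, -19.9). ∠BEZ = 84.3° gives EZ at 92.1° from the x-axis; with |EZ| = 13.7, Z = (-18.6, -6.17). ∠EZF = 91.7° gives ZF at 3.80° from the x-axis; with |ZF| = 29.6, F = (10.9, -4.20). ∠ZFC = 88.5° gives FC at -87.7° from the x-axis; with |FC| = 11.2, C = (11.3, -15.4). Then |JC| = |C − J| = 19.1.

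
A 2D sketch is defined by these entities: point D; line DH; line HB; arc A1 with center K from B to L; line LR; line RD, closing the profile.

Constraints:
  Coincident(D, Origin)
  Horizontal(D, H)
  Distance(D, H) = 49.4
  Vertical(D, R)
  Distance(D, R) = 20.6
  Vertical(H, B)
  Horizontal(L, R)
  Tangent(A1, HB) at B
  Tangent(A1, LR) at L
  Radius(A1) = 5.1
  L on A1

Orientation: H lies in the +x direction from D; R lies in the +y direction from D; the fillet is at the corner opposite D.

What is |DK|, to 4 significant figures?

46.93

D is at the origin; DH is horizontal with |DH| = 49.4 and H on the +x side, so H = (49.40, 0.000). DR is vertical with |DR| = 20.6 and R on the +y side, so R = (0.000, 20.60). The virtual corner opposite D is at (49.40, 20.60). Since A1 is tangent to HB there, KB ⟂ HB and the tangent condition forces KL to be normal to LR, with radius 5.1, so the center K sits 5.1 in from both sides at K = (44.30, 15.50). Then |DK| = |K − D| = 46.93.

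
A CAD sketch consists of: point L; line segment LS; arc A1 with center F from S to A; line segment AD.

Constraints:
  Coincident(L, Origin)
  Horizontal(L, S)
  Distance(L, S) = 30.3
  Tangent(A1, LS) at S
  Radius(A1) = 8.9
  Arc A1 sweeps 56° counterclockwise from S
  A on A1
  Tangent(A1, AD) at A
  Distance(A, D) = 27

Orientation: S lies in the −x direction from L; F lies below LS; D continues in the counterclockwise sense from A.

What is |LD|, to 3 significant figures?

59.0

L is at the origin; L and S share the same y with |LS| = 30.3 and S on the −x side, so S = (-30.3, 0.00). The tangent condition forces FS to be normal to LS, so F = S + (0, -8.9) = (-30.3, -8.90). On A1, S sits at bearing 90° from F; a 56° counterclockwise sweep puts A at bearing 146°, so A = F + 8.9·(cos 146°, sin 146°) = (-37.7, -3.92). Tangency of A1 to AD means the radius FA is perpendicular to AD, so AD runs along (−sin 146°, cos 146°); with |AD| = 27.0, D = (-52.8, -26.3). Then |LD| = |D − L| = 59.0.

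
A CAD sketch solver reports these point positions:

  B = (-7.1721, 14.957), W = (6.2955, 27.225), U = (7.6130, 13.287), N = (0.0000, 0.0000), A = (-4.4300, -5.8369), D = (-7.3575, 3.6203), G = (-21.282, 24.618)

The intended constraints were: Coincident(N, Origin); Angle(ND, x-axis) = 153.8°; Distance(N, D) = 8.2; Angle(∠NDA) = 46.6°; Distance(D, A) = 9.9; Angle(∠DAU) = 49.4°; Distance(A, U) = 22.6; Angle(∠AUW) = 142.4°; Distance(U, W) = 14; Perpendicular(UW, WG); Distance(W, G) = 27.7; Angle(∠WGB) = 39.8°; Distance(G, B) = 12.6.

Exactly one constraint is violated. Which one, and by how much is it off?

Distance(G, B) = 12.6 — off by 4.50.

N = (0.00, 0.00) ✓; ND at 153.8° ✓; |ND| = 8.200 ✓; ∠NDA = 46.60° ✓; |DA| = 9.900 ✓; ∠DAU = 49.40° ✓; |AU| = 22.60 ✓; ∠AUW = 142.4° ✓; |UW| = 14.00 ✓; ∠(UW, WG) = 90.00° ✓; |WG| = 27.70 ✓; ∠WGB = 39.80° ✓; |GB| = 17.10 ✗.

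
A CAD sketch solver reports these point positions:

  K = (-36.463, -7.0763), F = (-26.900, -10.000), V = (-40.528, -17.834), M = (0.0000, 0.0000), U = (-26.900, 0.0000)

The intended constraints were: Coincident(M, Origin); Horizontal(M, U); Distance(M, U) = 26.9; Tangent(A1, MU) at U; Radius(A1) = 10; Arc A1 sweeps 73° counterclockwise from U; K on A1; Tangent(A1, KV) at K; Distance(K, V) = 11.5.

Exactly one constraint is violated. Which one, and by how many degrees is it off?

Tangent(A1, KV) at K — off by 3.70°.

M = (0.00, 0.00) ✓; M.y = 0.00, U.y = 0.00 ✓; |MU| = 26.90 ✓; ∠(FU, UM) = 90.00° ✓; |FU| = 10.00 ✓; bearing(F→K) − bearing(F→U) = 73.00° ✓; |FK| = 10.00 ✓; ∠(FK, KV) = 93.70° ✗; |KV| = 11.50 ✓.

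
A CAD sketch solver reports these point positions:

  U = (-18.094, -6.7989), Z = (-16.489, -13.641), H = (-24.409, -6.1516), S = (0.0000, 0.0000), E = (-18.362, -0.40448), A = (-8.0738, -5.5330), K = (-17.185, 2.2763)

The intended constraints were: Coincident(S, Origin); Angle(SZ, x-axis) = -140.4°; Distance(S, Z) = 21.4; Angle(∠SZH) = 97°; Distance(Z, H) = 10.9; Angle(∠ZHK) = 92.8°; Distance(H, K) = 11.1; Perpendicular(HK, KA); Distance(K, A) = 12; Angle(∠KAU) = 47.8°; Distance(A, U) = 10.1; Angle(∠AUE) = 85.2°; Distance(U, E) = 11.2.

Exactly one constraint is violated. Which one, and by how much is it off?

Distance(U, E) = 11.2 — off by 4.80.

S = (0.00, 0.00) ✓; SZ at -140.4° ✓; |SZ| = 21.40 ✓; ∠SZH = 97.00° ✓; |ZH| = 10.90 ✓; ∠ZHK = 92.80° ✓; |HK| = 11.10 ✓; ∠(HK, KA) = 90.00° ✓; |KA| = 12.00 ✓; ∠KAU = 47.80° ✓; |AU| = 10.10 ✓; ∠AUE = 85.20° ✓; |UE| = 6.400 ✗.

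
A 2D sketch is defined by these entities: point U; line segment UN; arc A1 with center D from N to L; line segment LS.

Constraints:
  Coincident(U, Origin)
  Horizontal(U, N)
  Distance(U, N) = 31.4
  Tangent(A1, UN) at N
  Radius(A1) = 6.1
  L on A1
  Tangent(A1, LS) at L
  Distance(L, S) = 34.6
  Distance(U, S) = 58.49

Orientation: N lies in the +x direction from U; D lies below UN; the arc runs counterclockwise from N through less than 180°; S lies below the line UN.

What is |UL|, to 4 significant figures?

27.69

Checks: |DL| = 6.100 ✓; ∠(DL, LS) = 90.00° ✓; |LS| = 34.60 ✓; |US| = 58.49 ✓.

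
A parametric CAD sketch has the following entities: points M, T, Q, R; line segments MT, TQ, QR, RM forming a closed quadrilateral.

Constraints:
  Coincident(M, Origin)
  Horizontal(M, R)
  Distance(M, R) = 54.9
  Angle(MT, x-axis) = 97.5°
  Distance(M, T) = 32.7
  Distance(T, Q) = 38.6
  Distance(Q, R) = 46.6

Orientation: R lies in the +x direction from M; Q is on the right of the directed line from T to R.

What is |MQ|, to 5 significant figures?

9.3770

Checks: |TQ| = 38.60 ✓; |QR| = 46.60 ✓.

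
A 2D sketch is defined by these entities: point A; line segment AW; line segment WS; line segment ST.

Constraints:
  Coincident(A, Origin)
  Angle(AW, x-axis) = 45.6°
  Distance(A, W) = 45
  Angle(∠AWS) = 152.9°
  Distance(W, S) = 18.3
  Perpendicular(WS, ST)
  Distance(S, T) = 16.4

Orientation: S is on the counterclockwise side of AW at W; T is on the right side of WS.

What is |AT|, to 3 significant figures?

69.0

∠AWS = 152.9°, so WS runs at 45.6° + (180° − 152.9°) = 72.7° from the x-axis; with |WS| = 18.3, S = W + 18.3·(cos 72.7°, sin 72.7°) = (36.9, 49.6). The perpendicularity gives ST at right angles to WS; with |ST| = 16.4 on the right of WS, T = S + 16.4·(0.955, -0.297) = (52.6, 44.7). Then |AT| = |T − A| = 69.0.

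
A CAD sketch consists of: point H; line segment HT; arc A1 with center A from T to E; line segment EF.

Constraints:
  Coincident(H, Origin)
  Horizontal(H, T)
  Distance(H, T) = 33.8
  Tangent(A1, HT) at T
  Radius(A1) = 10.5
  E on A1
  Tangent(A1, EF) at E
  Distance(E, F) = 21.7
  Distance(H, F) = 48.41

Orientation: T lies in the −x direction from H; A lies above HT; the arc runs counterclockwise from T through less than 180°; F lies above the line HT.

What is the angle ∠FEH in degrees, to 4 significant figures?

147.7°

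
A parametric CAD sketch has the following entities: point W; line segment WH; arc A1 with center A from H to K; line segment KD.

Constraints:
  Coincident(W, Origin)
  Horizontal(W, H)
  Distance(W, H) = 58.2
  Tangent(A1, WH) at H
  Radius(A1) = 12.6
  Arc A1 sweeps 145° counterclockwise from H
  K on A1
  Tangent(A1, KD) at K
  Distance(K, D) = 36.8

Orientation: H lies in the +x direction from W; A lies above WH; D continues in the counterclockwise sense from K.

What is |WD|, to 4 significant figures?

56.42

W is at the origin; WH is horizontal with |WH| = 58.2 and H on the +x side, so H = (58.20, 0.000). A1 meets WH tangentially, so AH is at right angles to WH, so A = H + (0, 12.6) = (58.20, 12.60). On A1, H sits at bearing -90° from A; a 145° counterclockwise sweep puts K at bearing 55°, so K = A + 12.6·(cos 55°, sin 55°) = (65.43, 22.92). A1 meets KD tangentially, so AK is at right angles to KD, so KD runs along (−sin 55°, cos 55°); with |KD| = 36.8, D = (35.28, 44.03). Then |WD| = |D − W| = 56.42.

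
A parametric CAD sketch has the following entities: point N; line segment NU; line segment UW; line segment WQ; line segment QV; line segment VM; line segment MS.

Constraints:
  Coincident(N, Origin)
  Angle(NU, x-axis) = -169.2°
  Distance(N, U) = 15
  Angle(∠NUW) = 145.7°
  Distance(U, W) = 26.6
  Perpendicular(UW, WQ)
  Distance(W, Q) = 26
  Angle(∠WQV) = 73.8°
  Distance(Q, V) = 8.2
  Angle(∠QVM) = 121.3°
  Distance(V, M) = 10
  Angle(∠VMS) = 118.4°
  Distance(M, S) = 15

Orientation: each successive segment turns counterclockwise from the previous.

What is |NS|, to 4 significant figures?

39.67

∠QVM = 121.3° gives VM at 120.0° from the x-axis; with |VM| = 10.0, M = (-16.16, -24.15). ∠VMS = 118.4° gives MS at -178.4° from the x-axis; with |MS| = 15.0, S = (-31.15, -24.57). Then |NS| = |S − N| = 39.67.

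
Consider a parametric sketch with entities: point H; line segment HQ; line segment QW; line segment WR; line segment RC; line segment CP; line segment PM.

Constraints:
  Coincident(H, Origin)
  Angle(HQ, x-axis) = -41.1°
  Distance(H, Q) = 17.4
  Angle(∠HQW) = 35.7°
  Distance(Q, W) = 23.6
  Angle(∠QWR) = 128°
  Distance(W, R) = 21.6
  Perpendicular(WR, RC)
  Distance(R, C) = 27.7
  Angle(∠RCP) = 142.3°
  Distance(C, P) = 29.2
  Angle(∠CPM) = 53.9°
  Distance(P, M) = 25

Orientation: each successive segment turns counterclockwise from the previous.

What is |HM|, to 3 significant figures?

14.2

∠RCP = 142.3° gives CP at -77.1° from the x-axis; with |CP| = 29.2, P = (-17.0, -33.0). ∠CPM = 53.9° gives PM at 49.0° from the x-axis; with |PM| = 25.0, M = (-0.584, -14.1). Then |HM| = |M − H| = 14.2.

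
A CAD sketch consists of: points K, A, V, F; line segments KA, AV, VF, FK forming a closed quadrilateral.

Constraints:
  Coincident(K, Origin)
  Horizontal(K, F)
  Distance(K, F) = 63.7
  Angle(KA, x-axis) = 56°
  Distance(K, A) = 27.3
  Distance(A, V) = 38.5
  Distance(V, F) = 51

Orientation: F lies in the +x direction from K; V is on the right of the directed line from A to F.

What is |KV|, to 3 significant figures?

22.0

Checks: |AV| = 38.50 ✓; |VF| = 51.00 ✓.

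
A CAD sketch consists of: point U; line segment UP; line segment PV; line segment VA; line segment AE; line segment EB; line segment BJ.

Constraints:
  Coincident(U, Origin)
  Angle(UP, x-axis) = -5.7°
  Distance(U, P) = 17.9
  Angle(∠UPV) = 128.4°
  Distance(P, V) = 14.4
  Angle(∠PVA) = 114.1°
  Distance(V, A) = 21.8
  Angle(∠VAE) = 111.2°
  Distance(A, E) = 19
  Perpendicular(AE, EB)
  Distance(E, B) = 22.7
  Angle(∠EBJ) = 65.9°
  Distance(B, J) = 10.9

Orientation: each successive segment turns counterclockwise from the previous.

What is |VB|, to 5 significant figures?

26.988

U is at the origin; UP runs at -5.7° with length 17.9, so P = (17.811, -1.7778). ∠UPV = 128.4° gives PV at 45.900° from the x-axis; with |PV| = 14.4, V = (27.833, 8.5632). ∠PVA = 114.1° gives VA at 111.80° from the x-axis; with |VA| = 21.8, A = (19.737, 28.804). ∠VAE = 111.2° gives AE at -179.40° from the x-axis; with |AE| = 19.0, E = (0.73786, 28.605). The perpendicularity gives EB at right angles to AE, so EB runs at -89.400°; with |EB| = 22.7, B = (0.97557, 5.9065). Then |VB| = |B − V| = 26.988.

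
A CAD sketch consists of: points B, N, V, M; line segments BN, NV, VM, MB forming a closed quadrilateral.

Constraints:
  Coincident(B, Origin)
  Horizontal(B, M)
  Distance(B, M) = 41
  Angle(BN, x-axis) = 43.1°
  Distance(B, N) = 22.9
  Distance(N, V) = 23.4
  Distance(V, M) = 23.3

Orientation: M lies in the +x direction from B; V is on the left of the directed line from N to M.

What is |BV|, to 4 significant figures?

45.27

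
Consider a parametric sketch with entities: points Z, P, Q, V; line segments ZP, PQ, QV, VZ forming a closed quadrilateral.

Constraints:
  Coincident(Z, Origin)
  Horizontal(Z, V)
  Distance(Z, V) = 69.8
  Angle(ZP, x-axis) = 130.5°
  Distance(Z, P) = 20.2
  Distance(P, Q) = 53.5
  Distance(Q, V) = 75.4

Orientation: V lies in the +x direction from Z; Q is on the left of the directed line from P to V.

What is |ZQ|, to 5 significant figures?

60.572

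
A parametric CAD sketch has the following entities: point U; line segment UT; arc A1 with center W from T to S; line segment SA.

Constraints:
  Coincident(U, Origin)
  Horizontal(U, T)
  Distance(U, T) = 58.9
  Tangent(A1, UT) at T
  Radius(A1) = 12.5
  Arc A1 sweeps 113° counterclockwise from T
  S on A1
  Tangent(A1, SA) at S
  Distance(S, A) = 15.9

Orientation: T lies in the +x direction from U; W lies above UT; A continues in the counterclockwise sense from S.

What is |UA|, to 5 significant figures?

71.736

U is at the origin; UT is horizontal with |UT| = 58.9 and T on the +x side, so T = (58.900, 0.0000). Tangency of A1 to UT means the radius WT is perpendicular to UT, so W = T + (0, 12.5) = (58.900, 12.500). On A1, T sits at bearing -90° from W; a 113° counterclockwise sweep puts S at bearing 23°, so S = W + 12.5·(cos 23°, sin 23°) = (70.406, 17.384). The tangent condition forces WS to be normal to SA, so SA runs along (−sin 23°, cos 23°); with |SA| = 15.9, A = (64.194, 32.020). Then |UA| = |A − U| = 71.736.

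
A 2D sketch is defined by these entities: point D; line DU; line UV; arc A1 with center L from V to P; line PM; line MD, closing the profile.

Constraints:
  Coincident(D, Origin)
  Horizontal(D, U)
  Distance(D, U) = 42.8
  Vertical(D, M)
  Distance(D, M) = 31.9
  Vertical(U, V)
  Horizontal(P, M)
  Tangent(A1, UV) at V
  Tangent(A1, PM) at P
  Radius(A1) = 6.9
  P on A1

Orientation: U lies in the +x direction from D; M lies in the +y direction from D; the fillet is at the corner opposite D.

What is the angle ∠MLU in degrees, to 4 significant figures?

116.3°

D is at the origin; DU is horizontal with |DU| = 42.8 and U on the +x side, so U = (42.80, 0.000). D and M share the same x with |DM| = 31.9 and M on the +y side, so M = (0.000, 31.90). The virtual corner opposite D is at (42.80, 31.90). The tangent condition forces LV to be normal to UV and the tangent condition forces LP to be normal to PM, with radius 6.9, so the center L sits 6.9 in from both sides at L = (35.90, 25.00). Then cos ∠MLU = LM·LU / (|LM||LU|), giving 116.3°.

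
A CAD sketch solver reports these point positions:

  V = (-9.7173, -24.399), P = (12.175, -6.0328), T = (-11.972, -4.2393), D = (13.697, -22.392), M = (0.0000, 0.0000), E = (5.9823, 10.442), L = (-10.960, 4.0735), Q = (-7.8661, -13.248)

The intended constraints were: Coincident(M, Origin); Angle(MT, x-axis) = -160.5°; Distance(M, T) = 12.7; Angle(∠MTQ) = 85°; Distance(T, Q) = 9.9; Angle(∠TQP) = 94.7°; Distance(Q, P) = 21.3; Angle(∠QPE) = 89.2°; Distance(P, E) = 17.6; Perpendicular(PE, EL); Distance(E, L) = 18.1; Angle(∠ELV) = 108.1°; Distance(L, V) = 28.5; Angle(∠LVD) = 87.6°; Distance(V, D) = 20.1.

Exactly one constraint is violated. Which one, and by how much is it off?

Distance(V, D) = 20.1 — off by 3.40.

M = (0.00, 0.00) ✓; MT at -160.5° ✓; |MT| = 12.70 ✓; ∠MTQ = 85.00° ✓; |TQ| = 9.900 ✓; ∠TQP = 94.70° ✓; |QP| = 21.30 ✓; ∠QPE = 89.20° ✓; |PE| = 17.60 ✓; ∠(PE, EL) = 90.00° ✓; |EL| = 18.10 ✓; ∠ELV = 108.1° ✓; |LV| = 28.50 ✓; ∠LVD = 87.60° ✓; |VD| = 23.50 ✗.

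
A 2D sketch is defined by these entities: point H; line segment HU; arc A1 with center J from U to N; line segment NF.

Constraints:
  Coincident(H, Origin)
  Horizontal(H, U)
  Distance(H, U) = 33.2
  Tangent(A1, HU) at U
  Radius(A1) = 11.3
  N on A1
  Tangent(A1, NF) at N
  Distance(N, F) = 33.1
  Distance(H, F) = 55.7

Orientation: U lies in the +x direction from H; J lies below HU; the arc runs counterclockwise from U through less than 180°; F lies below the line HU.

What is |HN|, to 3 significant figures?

26.5

Checks: |JN| = 11.30 ✓; ∠(JN, NF) = 90.00° ✓; |NF| = 33.10 ✓; |HF| = 55.70 ✓.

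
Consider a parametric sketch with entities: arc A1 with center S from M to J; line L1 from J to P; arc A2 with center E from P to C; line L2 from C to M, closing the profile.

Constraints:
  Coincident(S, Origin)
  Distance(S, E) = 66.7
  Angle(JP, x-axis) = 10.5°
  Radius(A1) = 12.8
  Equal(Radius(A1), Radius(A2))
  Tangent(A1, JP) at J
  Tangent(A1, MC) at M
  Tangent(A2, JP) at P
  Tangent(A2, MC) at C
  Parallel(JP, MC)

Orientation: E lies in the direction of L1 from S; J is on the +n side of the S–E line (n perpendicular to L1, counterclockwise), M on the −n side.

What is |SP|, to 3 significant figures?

67.9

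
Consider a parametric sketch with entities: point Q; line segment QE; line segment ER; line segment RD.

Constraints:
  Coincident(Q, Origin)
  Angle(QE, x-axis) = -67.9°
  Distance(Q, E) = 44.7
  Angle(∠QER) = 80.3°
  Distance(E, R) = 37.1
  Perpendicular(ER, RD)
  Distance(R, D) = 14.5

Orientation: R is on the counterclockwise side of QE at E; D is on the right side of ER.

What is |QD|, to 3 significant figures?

65.6

Q is at the origin; QE runs at -67.9° with length 44.7, so E = 44.7·(cos -67.9°, sin -67.9°) = (16.8, -41.4). ∠QER = 80.3°, so ER runs at -67.9° + (180° − 80.3°) = 31.8° from the x-axis; with |ER| = 37.1, R = E + 37.1·(cos 31.8°, sin 31.8°) = (48.3, -21.9). The perpendicularity gives RD at right angles to ER; with |RD| = 14.5 on the right of ER, D = R + 14.5·(0.527, -0.850) = (56.0, -34.2). Then |QD| = |D − Q| = 65.6.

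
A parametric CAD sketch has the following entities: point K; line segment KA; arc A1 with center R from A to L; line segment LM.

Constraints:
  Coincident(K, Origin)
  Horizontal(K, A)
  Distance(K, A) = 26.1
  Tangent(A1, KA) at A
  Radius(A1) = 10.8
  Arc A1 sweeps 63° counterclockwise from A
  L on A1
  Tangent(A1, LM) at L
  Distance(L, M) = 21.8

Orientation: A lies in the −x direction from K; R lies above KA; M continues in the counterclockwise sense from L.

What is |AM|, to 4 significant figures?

31.97

On A1, A sits at bearing -90° from R; a 63° counterclockwise sweep puts L at bearing -27°, so L = R + 10.8·(cos -27°, sin -27°) = (-16.48, 5.897). A1 meets LM tangentially, so RL is at right angles to LM, so LM runs along (−sin -27°, cos -27°); with |LM| = 21.8, M = (-6.580, 25.32). Then |AM| = |M − A| = 31.97.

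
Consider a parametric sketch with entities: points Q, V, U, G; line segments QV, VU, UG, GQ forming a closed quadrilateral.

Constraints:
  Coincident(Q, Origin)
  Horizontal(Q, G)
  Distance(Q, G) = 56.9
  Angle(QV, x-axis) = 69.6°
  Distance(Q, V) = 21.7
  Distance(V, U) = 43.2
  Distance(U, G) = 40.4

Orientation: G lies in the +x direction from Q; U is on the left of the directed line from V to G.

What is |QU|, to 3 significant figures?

60.7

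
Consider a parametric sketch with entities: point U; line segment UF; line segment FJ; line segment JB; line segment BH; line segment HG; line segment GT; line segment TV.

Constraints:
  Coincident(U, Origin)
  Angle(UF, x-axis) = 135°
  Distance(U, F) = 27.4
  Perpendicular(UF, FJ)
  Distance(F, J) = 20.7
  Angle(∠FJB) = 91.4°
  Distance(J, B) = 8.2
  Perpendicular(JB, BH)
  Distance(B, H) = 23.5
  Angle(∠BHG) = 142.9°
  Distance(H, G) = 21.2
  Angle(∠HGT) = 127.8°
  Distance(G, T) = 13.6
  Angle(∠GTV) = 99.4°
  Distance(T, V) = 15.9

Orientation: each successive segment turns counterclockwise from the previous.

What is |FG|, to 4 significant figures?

20.13

U is at the origin; UF runs at 135.0° with length 27.4, so F = (-19.37, 19.37). UF ⟂ FJ, so FJ runs at -135.0°; with |FJ| = 20.7, J = (-34.01, 4.738). ∠FJB = 91.4° gives JB at -46.40° from the x-axis; with |JB| = 8.2, B = (-28.36, -1.201). The perpendicularity gives BH at right angles to JB, so BH runs at 43.60°; with |BH| = 23.5, H = (-11.34, 15.01). ∠BHG = 142.9° gives HG at 80.70° from the x-axis; with |HG| = 21.2, G = (-7.913, 35.93). Then |FG| = |G − F| = 20.13.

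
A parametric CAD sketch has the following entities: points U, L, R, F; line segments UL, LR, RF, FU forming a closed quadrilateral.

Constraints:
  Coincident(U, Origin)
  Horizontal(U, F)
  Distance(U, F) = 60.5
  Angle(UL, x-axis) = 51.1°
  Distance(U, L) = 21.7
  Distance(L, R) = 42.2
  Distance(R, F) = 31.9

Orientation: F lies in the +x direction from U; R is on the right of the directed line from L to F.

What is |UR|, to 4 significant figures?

40.17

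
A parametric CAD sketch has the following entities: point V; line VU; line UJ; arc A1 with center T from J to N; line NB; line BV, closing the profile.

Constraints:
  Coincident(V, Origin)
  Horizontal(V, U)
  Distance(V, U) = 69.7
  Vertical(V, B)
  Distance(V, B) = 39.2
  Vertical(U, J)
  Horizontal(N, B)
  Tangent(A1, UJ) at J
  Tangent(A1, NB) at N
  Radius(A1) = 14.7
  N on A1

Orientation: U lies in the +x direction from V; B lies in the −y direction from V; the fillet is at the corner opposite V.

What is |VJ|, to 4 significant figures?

73.88

V is at the origin; VU is horizontal with |VU| = 69.7 and U on the +x side, so U = (69.70, 0.000). V and B share the same x with |VB| = 39.2 and B on the −y side, so B = (0.000, -39.20). The virtual corner opposite V is at (69.70, -39.20). A1 meets UJ tangentially, so TJ is at right angles to UJ and A1 meets NB tangentially, so TN is at right angles to NB, with radius 14.7, so the center T sits 14.7 in from both sides at T = (55.00, -24.50). That places the tangent points at J = (69.70, -24.50) on UJ and N = (55.00, -39.20) on NB. Then |VJ| = |J − V| = 73.88.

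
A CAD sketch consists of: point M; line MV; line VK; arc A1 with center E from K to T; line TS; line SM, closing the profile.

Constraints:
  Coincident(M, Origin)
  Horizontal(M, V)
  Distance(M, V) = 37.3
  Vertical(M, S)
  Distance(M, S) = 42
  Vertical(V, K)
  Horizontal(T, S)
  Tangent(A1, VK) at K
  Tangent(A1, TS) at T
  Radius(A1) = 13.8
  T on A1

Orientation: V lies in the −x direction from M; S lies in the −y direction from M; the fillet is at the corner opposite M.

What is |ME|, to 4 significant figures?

36.71

M is at the origin; M and V share the same y with |MV| = 37.3 and V on the −x side, so V = (-37.30, 0.000). M and S share the same x with |MS| = 42.0 and S on the −y side, so S = (0.000, -42.00). The virtual corner opposite M is at (-37.30, -42.00). Since A1 is tangent to VK there, EK ⟂ VK and since A1 is tangent to TS there, ET ⟂ TS, with radius 13.8, so the center E sits 13.8 in from both sides at E = (-23.50, -28.20). Then |ME| = |E − M| = 36.71.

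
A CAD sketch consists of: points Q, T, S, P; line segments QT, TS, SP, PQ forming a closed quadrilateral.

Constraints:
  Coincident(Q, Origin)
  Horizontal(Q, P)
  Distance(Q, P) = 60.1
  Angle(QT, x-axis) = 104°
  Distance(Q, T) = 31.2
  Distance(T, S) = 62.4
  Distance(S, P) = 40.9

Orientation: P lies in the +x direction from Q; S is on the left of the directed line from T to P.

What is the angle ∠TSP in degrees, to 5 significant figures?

89.171°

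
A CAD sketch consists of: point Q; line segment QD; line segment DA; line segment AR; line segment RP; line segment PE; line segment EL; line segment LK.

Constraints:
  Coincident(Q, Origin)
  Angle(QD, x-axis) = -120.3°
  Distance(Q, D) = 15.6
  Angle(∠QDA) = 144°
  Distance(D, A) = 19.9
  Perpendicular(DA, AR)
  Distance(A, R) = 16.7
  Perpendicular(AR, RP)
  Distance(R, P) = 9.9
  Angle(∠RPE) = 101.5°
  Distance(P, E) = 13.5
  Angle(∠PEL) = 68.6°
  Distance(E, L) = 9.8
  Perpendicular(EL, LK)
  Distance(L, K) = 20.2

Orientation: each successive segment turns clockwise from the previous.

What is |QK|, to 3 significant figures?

30.6

∠PEL = 68.6° gives EL at -166° from the x-axis; with |EL| = 9.8, L = (-25.5, -15.6). EL ⟂ LK, so LK runs at 104°; with |LK| = 20.2, K = (-30.3, 4.05). Then |QK| = |K − Q| = 30.6.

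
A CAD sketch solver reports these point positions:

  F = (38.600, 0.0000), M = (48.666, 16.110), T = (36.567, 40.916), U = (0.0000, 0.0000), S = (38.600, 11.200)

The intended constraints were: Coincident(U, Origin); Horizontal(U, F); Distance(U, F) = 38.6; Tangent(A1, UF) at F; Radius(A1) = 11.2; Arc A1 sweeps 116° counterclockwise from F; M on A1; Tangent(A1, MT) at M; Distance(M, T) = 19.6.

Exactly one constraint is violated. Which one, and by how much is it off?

Distance(M, T) = 19.6 — off by 8.00.

U = (0.00, 0.00) ✓; U.y = 0.00, F.y = 0.00 ✓; |UF| = 38.60 ✓; ∠(SF, FU) = 90.00° ✓; |SF| = 11.20 ✓; bearing(S→M) − bearing(S→F) = 116.0° ✓; |SM| = 11.20 ✓; ∠(SM, MT) = 90.00° ✓; |MT| = 27.60 ✗.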